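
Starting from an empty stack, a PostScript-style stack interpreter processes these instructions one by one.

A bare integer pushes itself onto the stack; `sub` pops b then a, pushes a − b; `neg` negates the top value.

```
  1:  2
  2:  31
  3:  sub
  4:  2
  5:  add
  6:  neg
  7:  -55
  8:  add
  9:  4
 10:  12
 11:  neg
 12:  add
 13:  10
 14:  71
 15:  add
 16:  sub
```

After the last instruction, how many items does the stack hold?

2

2    [2]
31   [2, 31]
sub  [-29]
2    [-29, 2]
add  [-27]
neg  [27]
-55  [27, -55]
add  [-28]
4    [-28, 4]
12   [-28, 4, 12]
neg  [-28, 4, -12]
add  [-28, -8]
10   [-28, -8, 10]
71   [-28, -8, 10, 71]
add  [-28, -8, 81]
sub  [-28, -89]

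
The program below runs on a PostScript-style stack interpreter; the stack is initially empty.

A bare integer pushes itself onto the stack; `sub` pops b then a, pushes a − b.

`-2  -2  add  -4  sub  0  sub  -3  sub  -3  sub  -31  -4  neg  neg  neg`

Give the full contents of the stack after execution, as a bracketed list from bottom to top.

-2  : -2
-2  : -2 -2
add : -4
-4  : -4 -4
sub : 0
0   : 0 0
sub : 0
-3  : 0 -3
sub : 3
-3  : 3 -3
sub : 6
-31 : 6 -31
-4  : 6 -31 -4
neg : 6 -31 4
neg : 6 -31 -4
neg : 6 -31 4

[6, -31, 4]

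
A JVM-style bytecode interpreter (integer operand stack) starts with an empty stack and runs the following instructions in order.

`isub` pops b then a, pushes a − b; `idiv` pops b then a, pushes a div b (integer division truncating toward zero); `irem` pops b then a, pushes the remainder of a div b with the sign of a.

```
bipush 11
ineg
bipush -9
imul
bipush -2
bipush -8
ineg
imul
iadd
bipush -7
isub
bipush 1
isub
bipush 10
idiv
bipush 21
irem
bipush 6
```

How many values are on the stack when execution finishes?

2

bipush 11 → [11]
ineg      → [-11]
bipush -9 → [-11, -9]
imul      → [99]
bipush -2 → [99, -2]
bipush -8 → [99, -2, -8]
ineg      → [99, -2, 8]
imul      → [99, -16]
iadd      → [83]
bipush -7 → [83, -7]
isub      → [90]
bipush 1  → [90, 1]
isub      → [89]
bipush 10 → [89, 10]
idiv      → [8]
bipush 21 → [8, 21]
irem      → [8]
bipush 6  → [8, 6]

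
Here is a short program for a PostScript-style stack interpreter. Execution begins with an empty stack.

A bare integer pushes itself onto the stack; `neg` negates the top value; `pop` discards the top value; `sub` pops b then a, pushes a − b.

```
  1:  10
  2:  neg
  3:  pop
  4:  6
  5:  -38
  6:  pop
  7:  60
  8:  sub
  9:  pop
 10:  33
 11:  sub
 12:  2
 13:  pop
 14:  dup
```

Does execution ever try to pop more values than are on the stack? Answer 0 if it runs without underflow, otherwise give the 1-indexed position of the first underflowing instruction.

11

10  → 10
neg → -10
pop → (empty)
6   → 6
-38 → 6 -38
pop → 6
60  → 6 60
sub → -54
pop → (empty)
33  → 33
sub  — needs 2 operands, stack has 1 → underflow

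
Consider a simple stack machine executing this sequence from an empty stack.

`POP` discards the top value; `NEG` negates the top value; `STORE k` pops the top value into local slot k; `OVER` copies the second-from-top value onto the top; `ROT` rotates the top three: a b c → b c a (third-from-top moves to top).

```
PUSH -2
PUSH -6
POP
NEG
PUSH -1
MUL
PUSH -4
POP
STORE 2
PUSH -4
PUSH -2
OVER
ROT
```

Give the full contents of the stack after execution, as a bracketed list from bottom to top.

[-2, -4, -4]

PUSH -2 : -2
PUSH -6 : -2 -6
POP     : -2
NEG     : 2
PUSH -1 : 2 -1
MUL     : -2
PUSH -4 : -2 -4
POP     : -2
STORE 2 : (empty)
PUSH -4 : -4
PUSH -2 : -4 -2
OVER    : -4 -2 -4
ROT     : -2 -4 -4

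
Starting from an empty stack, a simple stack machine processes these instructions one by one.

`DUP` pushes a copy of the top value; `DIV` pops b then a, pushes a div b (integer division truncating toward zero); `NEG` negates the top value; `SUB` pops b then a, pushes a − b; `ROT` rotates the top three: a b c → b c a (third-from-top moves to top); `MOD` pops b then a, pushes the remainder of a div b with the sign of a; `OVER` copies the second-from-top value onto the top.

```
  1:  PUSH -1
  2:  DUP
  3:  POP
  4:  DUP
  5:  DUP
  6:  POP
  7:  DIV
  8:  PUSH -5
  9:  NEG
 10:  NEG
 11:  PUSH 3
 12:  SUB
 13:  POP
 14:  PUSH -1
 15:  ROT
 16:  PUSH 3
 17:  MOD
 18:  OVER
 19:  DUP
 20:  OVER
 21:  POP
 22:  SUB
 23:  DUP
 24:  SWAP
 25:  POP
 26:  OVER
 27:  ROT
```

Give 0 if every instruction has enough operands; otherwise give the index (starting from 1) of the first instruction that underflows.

PUSH -1  [-1]
DUP      [-1, -1]
POP      [-1]
DUP      [-1, -1]
DUP      [-1, -1, -1]
POP      [-1, -1]
DIV      [1]
PUSH -5  [1, -5]
NEG      [1, 5]
NEG      [1, -5]
PUSH 3   [1, -5, 3]
SUB      [1, -8]
POP      [1]
PUSH -1  [1, -1]
ROT  — needs 3 operands, stack has 2 → underflow

15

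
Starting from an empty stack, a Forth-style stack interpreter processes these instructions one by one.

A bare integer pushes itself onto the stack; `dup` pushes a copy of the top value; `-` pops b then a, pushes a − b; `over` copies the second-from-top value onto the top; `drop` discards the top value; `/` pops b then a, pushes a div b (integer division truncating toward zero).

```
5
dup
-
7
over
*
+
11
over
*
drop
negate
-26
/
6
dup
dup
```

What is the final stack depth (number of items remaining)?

5       [5]
dup     [5, 5]
-       [0]
7       [0, 7]
over    [0, 7, 0]
*       [0, 0]
+       [0]
11      [0, 11]
over    [0, 11, 0]
*       [0, 0]
drop    [0]
negate  [0]
-26     [0, -26]
/       [0]
6       [0, 6]
dup     [0, 6, 6]
dup     [0, 6, 6, 6]

4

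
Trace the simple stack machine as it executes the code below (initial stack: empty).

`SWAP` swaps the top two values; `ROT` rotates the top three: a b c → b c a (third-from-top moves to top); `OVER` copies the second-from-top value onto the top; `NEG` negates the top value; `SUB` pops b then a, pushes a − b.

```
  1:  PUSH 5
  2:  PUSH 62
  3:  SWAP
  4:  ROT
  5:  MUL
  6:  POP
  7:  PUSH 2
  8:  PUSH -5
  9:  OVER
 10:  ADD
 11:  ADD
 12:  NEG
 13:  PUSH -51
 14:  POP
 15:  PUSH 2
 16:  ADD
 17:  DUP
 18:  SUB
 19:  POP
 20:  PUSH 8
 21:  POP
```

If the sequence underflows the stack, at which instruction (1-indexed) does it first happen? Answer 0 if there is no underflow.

4

PUSH 5  → 5
PUSH 62 → 5 62
SWAP    → 62 5
ROT  — needs 3 operands, stack has 2 → underflow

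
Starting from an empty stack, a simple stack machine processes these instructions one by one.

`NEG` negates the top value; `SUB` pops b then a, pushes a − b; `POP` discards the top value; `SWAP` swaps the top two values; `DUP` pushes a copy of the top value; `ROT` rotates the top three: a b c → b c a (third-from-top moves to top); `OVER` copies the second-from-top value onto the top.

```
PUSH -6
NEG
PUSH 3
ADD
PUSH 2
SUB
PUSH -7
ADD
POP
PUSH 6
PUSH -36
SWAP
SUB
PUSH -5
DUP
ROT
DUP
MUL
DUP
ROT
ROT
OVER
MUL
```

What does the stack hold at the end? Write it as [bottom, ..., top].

[-5, 1764, -5, -8820]

PUSH -6   [-6]
NEG       [6]
PUSH 3    [6, 3]
ADD       [9]
PUSH 2    [9, 2]
SUB       [7]
PUSH -7   [7, -7]
ADD       [0]
POP       []
PUSH 6    [6]
PUSH -36  [6, -36]
SWAP      [-36, 6]
SUB       [-42]
PUSH -5   [-42, -5]
DUP       [-42, -5, -5]
ROT       [-5, -5, -42]
DUP       [-5, -5, -42, -42]
MUL       [-5, -5, 1764]
DUP       [-5, -5, 1764, 1764]
ROT       [-5, 1764, 1764, -5]
ROT       [-5, 1764, -5, 1764]
OVER      [-5, 1764, -5, 1764, -5]
MUL       [-5, 1764, -5, -8820]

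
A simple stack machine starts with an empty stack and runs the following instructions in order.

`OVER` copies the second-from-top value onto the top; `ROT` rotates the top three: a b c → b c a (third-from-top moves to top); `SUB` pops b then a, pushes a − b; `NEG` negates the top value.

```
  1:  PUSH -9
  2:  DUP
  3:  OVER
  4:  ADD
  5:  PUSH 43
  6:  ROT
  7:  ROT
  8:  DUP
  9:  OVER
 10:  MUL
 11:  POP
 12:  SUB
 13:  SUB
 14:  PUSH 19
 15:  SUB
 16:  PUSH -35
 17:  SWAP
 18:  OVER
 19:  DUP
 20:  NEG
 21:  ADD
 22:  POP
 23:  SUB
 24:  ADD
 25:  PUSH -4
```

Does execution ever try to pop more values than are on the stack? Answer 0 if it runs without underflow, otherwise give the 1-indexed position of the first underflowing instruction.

PUSH -9  → [-9]
DUP      → [-9, -9]
OVER     → [-9, -9, -9]
ADD      → [-9, -18]
PUSH 43  → [-9, -18, 43]
ROT      → [-18, 43, -9]
ROT      → [43, -9, -18]
DUP      → [43, -9, -18, -18]
OVER     → [43, -9, -18, -18, -18]
MUL      → [43, -9, -18, 324]
POP      → [43, -9, -18]
SUB      → [43, 9]
SUB      → [34]
PUSH 19  → [34, 19]
SUB      → [15]
PUSH -35 → [15, -35]
SWAP     → [-35, 15]
OVER     → [-35, 15, -35]
DUP      → [-35, 15, -35, -35]
NEG      → [-35, 15, -35, 35]
ADD      → [-35, 15, 0]
POP      → [-35, 15]
SUB      → [-50]
ADD  — needs 2 operands, stack has 1 → underflow

24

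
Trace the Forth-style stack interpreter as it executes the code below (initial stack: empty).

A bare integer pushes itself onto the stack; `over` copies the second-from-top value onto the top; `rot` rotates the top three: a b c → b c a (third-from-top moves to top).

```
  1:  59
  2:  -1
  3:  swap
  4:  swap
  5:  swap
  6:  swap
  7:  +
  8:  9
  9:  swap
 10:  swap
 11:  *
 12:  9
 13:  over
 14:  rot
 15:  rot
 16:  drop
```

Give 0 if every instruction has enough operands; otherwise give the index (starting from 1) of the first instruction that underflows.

0

59   -> [59]
-1   -> [59, -1]
swap -> [-1, 59]
swap -> [59, -1]
swap -> [-1, 59]
swap -> [59, -1]
+    -> [58]
9    -> [58, 9]
swap -> [9, 58]
swap -> [58, 9]
*    -> [522]
9    -> [522, 9]
over -> [522, 9, 522]
rot  -> [9, 522, 522]
rot  -> [522, 522, 9]
drop -> [522, 522]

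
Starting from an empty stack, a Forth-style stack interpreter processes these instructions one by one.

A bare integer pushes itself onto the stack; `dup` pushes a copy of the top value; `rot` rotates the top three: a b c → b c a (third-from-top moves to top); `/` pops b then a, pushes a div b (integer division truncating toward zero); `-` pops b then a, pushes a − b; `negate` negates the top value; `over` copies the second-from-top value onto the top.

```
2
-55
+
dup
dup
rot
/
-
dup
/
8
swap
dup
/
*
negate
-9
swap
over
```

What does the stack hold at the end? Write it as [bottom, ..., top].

2       2
-55     2 -55
+       -53
dup     -53 -53
dup     -53 -53 -53
rot     -53 -53 -53
/       -53 1
-       -54
dup     -54 -54
/       1
8       1 8
swap    8 1
dup     8 1 1
/       8 1
*       8
negate  -8
-9      -8 -9
swap    -9 -8
over    -9 -8 -9

[-9, -8, -9]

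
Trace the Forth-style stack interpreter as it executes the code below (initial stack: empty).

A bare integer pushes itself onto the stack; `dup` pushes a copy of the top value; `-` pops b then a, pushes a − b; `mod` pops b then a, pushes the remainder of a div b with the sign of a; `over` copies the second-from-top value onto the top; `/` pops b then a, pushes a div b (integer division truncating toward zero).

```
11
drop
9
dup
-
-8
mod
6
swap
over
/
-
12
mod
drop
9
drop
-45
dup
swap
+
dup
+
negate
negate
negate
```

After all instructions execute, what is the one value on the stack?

180

11     : 11
drop   : (empty)
9      : 9
dup    : 9 9
-      : 0
-8     : 0 -8
mod    : 0
6      : 0 6
swap   : 6 0
over   : 6 0 6
/      : 6 0
-      : 6
12     : 6 12
mod    : 6
drop   : (empty)
9      : 9
drop   : (empty)
-45    : -45
dup    : -45 -45
swap   : -45 -45
+      : -90
dup    : -90 -90
+      : -180
negate : 180
negate : -180
negate : 180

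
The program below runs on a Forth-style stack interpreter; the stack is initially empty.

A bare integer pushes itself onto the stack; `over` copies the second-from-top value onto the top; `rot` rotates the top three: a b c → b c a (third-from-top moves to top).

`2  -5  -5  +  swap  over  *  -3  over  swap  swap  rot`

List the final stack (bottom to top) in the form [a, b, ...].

2    : [2]
-5   : [2, -5]
-5   : [2, -5, -5]
+    : [2, -10]
swap : [-10, 2]
over : [-10, 2, -10]
*    : [-10, -20]
-3   : [-10, -20, -3]
over : [-10, -20, -3, -20]
swap : [-10, -20, -20, -3]
swap : [-10, -20, -3, -20]
rot  : [-10, -3, -20, -20]

[-10, -3, -20, -20]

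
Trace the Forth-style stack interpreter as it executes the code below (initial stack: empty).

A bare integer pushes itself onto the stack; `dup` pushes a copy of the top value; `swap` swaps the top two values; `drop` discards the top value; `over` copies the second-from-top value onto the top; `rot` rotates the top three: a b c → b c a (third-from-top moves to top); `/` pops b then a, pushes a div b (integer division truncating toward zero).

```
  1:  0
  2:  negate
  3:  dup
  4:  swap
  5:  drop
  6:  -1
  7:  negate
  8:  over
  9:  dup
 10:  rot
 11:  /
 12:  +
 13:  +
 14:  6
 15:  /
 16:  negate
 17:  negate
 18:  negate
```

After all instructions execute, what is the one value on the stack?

0      → [0]
negate → [0]
dup    → [0, 0]
swap   → [0, 0]
drop   → [0]
-1     → [0, -1]
negate → [0, 1]
over   → [0, 1, 0]
dup    → [0, 1, 0, 0]
rot    → [0, 0, 0, 1]
/      → [0, 0, 0]
+      → [0, 0]
+      → [0]
6      → [0, 6]
/      → [0]
negate → [0]
negate → [0]
negate → [0]

0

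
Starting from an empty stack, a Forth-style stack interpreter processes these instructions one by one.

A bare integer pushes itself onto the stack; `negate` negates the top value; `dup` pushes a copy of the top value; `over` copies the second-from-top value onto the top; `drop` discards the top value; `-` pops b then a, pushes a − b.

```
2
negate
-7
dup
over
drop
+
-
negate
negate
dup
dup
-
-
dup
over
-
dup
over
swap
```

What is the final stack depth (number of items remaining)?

2      → [2]
negate → [-2]
-7     → [-2, -7]
dup    → [-2, -7, -7]
over   → [-2, -7, -7, -7]
drop   → [-2, -7, -7]
+      → [-2, -14]
-      → [12]
negate → [-12]
negate → [12]
dup    → [12, 12]
dup    → [12, 12, 12]
-      → [12, 0]
-      → [12]
dup    → [12, 12]
over   → [12, 12, 12]
-      → [12, 0]
dup    → [12, 0, 0]
over   → [12, 0, 0, 0]
swap   → [12, 0, 0, 0]

4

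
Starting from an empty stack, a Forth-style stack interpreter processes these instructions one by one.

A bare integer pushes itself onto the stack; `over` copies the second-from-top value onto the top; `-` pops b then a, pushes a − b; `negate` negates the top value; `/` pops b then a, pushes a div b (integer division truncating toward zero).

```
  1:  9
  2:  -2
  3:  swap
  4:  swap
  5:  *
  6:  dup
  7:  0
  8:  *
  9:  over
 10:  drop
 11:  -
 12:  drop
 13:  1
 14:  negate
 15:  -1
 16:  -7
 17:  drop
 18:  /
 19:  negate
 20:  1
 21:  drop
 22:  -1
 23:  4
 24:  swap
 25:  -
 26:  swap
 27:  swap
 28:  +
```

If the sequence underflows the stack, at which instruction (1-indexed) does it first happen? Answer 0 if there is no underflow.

0

9      → 9
-2     → 9 -2
swap   → -2 9
swap   → 9 -2
*      → -18
dup    → -18 -18
0      → -18 -18 0
*      → -18 0
over   → -18 0 -18
drop   → -18 0
-      → -18
drop   → (empty)
1      → 1
negate → -1
-1     → -1 -1
-7     → -1 -1 -7
drop   → -1 -1
/      → 1
negate → -1
1      → -1 1
drop   → -1
-1     → -1 -1
4      → -1 -1 4
swap   → -1 4 -1
-      → -1 5
swap   → 5 -1
swap   → -1 5
+      → 4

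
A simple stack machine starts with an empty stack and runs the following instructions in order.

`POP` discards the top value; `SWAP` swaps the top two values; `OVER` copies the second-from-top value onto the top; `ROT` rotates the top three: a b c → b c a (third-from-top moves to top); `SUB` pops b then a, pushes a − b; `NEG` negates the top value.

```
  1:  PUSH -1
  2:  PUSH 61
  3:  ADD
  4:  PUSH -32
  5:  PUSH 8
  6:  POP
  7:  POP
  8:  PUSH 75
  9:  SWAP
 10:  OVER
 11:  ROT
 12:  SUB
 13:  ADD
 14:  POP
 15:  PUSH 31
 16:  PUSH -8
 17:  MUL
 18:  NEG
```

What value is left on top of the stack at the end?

248

PUSH -1  : -1
PUSH 61  : -1 61
ADD      : 60
PUSH -32 : 60 -32
PUSH 8   : 60 -32 8
POP      : 60 -32
POP      : 60
PUSH 75  : 60 75
SWAP     : 75 60
OVER     : 75 60 75
ROT      : 60 75 75
SUB      : 60 0
ADD      : 60
POP      : (empty)
PUSH 31  : 31
PUSH -8  : 31 -8
MUL      : -248
NEG      : 248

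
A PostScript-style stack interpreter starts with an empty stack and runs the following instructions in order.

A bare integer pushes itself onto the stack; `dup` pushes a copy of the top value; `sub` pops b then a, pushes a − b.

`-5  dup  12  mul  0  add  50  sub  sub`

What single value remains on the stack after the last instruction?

-5  -> [-5]
dup -> [-5, -5]
12  -> [-5, -5, 12]
mul -> [-5, -60]
0   -> [-5, -60, 0]
add -> [-5, -60]
50  -> [-5, -60, 50]
sub -> [-5, -110]
sub -> [105]

105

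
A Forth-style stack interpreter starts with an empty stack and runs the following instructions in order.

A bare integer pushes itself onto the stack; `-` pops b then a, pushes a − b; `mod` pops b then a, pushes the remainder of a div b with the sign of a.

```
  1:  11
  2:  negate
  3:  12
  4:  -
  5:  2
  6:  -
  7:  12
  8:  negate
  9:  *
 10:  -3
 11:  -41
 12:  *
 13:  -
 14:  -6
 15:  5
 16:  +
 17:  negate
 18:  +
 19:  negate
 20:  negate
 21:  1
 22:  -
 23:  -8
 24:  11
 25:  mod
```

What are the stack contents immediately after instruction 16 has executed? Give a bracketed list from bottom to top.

[177, -1]

11      11
negate  -11
12      -11 12
-       -23
2       -23 2
-       -25
12      -25 12
negate  -25 -12
*       300
-3      300 -3
-41     300 -3 -41
*       300 123
-       177
-6      177 -6
5       177 -6 5
+       177 -1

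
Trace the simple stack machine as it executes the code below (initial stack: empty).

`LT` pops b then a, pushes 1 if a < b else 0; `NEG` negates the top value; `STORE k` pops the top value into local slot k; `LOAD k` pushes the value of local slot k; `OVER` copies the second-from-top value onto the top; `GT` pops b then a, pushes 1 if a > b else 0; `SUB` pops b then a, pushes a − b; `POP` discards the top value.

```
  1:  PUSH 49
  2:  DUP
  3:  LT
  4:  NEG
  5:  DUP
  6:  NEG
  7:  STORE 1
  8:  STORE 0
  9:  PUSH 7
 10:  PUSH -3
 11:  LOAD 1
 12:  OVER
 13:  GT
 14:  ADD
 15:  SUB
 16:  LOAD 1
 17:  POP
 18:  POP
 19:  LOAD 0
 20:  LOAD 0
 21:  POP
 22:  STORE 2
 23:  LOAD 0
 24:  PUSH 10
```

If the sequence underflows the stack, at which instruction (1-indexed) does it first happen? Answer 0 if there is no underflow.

0

PUSH 49  49
DUP      49 49
LT       0
NEG      0
DUP      0 0
NEG      0 0
STORE 1  0
STORE 0  (empty)
PUSH 7   7
PUSH -3  7 -3
LOAD 1   7 -3 0
OVER     7 -3 0 -3
GT       7 -3 1
ADD      7 -2
SUB      9
LOAD 1   9 0
POP      9
POP      (empty)
LOAD 0   0
LOAD 0   0 0
POP      0
STORE 2  (empty)
LOAD 0   0
PUSH 10  0 10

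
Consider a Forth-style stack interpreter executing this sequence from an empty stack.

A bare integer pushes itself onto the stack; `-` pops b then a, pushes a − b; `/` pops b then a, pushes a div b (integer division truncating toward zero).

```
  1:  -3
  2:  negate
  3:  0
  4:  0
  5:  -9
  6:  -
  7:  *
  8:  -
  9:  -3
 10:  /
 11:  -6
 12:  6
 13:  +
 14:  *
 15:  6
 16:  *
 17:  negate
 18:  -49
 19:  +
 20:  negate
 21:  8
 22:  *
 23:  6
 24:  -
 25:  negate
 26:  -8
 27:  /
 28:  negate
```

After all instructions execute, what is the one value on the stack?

-48

-3     : [-3]
negate : [3]
0      : [3, 0]
0      : [3, 0, 0]
-9     : [3, 0, 0, -9]
-      : [3, 0, 9]
*      : [3, 0]
-      : [3]
-3     : [3, -3]
/      : [-1]
-6     : [-1, -6]
6      : [-1, -6, 6]
+      : [-1, 0]
*      : [0]
6      : [0, 6]
*      : [0]
negate : [0]
-49    : [0, -49]
+      : [-49]
negate : [49]
8      : [49, 8]
*      : [392]
6      : [392, 6]
-      : [386]
negate : [-386]
-8     : [-386, -8]
/      : [48]
negate : [-48]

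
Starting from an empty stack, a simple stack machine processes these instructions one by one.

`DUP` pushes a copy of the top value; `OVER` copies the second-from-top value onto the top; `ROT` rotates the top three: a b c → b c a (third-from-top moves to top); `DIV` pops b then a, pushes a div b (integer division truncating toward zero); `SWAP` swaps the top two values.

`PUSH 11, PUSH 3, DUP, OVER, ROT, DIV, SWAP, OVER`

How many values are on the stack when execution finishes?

4

PUSH 11  11
PUSH 3   11 3
DUP      11 3 3
OVER     11 3 3 3
ROT      11 3 3 3
DIV      11 3 1
SWAP     11 1 3
OVER     11 1 3 1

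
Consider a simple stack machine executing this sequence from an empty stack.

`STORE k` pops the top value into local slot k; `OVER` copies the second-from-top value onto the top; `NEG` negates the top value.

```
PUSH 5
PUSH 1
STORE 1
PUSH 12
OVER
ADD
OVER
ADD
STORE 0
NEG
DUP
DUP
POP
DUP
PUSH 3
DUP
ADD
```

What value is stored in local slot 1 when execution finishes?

PUSH 5  → 5
PUSH 1  → 5 1
STORE 1 → 5
PUSH 12 → 5 12
OVER    → 5 12 5
ADD     → 5 17
OVER    → 5 17 5
ADD     → 5 22
STORE 0 → 5
NEG     → -5
DUP     → -5 -5
DUP     → -5 -5 -5
POP     → -5 -5
DUP     → -5 -5 -5
PUSH 3  → -5 -5 -5 3
DUP     → -5 -5 -5 3 3
ADD     → -5 -5 -5 6

1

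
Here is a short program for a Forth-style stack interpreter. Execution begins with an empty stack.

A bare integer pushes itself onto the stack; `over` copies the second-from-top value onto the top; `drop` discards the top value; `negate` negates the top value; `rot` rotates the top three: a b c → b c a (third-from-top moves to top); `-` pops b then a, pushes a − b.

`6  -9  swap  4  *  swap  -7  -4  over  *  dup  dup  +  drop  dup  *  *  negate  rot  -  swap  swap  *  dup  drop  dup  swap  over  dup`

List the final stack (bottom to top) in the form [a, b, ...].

6      → 6
-9     → 6 -9
swap   → -9 6
4      → -9 6 4
*      → -9 24
swap   → 24 -9
-7     → 24 -9 -7
-4     → 24 -9 -7 -4
over   → 24 -9 -7 -4 -7
*      → 24 -9 -7 28
dup    → 24 -9 -7 28 28
dup    → 24 -9 -7 28 28 28
+      → 24 -9 -7 28 56
drop   → 24 -9 -7 28
dup    → 24 -9 -7 28 28
*      → 24 -9 -7 784
*      → 24 -9 -5488
negate → 24 -9 5488
rot    → -9 5488 24
-      → -9 5464
swap   → 5464 -9
swap   → -9 5464
*      → -49176
dup    → -49176 -49176
drop   → -49176
dup    → -49176 -49176
swap   → -49176 -49176
over   → -49176 -49176 -49176
dup    → -49176 -49176 -49176 -49176

[-49176, -49176, -49176, -49176]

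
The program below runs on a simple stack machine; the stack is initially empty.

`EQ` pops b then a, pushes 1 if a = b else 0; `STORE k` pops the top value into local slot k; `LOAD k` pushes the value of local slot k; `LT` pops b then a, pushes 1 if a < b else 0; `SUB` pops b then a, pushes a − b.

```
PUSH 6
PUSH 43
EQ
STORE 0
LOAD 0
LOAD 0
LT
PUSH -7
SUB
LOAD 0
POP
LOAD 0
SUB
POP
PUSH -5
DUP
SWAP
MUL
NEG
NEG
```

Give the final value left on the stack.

25

PUSH 6  → 6
PUSH 43 → 6 43
EQ      → 0
STORE 0 → (empty)
LOAD 0  → 0
LOAD 0  → 0 0
LT      → 0
PUSH -7 → 0 -7
SUB     → 7
LOAD 0  → 7 0
POP     → 7
LOAD 0  → 7 0
SUB     → 7
POP     → (empty)
PUSH -5 → -5
DUP     → -5 -5
SWAP    → -5 -5
MUL     → 25
NEG     → -25
NEG     → 25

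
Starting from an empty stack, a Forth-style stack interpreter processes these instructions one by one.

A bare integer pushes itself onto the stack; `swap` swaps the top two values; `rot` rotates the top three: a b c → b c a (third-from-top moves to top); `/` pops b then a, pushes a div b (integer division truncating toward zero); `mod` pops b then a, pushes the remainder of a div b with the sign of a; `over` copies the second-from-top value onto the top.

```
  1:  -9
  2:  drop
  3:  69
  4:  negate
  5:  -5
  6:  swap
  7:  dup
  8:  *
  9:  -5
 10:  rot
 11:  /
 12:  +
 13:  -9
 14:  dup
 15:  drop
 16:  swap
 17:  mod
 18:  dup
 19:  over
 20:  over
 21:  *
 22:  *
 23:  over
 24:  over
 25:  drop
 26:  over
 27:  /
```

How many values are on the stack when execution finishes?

-9     : -9
drop   : (empty)
69     : 69
negate : -69
-5     : -69 -5
swap   : -5 -69
dup    : -5 -69 -69
*      : -5 4761
-5     : -5 4761 -5
rot    : 4761 -5 -5
/      : 4761 1
+      : 4762
-9     : 4762 -9
dup    : 4762 -9 -9
drop   : 4762 -9
swap   : -9 4762
mod    : -9
dup    : -9 -9
over   : -9 -9 -9
over   : -9 -9 -9 -9
*      : -9 -9 81
*      : -9 -729
over   : -9 -729 -9
over   : -9 -729 -9 -729
drop   : -9 -729 -9
over   : -9 -729 -9 -729
/      : -9 -729 0

3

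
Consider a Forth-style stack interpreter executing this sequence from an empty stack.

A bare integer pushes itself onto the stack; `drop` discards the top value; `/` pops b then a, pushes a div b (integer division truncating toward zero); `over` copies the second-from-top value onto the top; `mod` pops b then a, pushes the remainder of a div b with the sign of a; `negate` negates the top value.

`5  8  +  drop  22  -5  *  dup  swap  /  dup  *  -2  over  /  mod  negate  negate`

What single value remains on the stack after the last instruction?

1

5      → [5]
8      → [5, 8]
+      → [13]
drop   → []
22     → [22]
-5     → [22, -5]
*      → [-110]
dup    → [-110, -110]
swap   → [-110, -110]
/      → [1]
dup    → [1, 1]
*      → [1]
-2     → [1, -2]
over   → [1, -2, 1]
/      → [1, -2]
mod    → [1]
negate → [-1]
negate → [1]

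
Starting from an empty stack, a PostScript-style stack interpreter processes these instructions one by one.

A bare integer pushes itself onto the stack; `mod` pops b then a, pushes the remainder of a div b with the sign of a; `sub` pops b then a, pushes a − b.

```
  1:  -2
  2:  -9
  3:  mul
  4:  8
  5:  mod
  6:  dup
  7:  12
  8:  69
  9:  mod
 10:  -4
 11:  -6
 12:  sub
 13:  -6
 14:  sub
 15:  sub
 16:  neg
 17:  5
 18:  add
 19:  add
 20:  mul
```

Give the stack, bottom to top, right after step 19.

-2  → -2
-9  → -2 -9
mul → 18
8   → 18 8
mod → 2
dup → 2 2
12  → 2 2 12
69  → 2 2 12 69
mod → 2 2 12
-4  → 2 2 12 -4
-6  → 2 2 12 -4 -6
sub → 2 2 12 2
-6  → 2 2 12 2 -6
sub → 2 2 12 8
sub → 2 2 4
neg → 2 2 -4
5   → 2 2 -4 5
add → 2 2 1
add → 2 3

[2, 3]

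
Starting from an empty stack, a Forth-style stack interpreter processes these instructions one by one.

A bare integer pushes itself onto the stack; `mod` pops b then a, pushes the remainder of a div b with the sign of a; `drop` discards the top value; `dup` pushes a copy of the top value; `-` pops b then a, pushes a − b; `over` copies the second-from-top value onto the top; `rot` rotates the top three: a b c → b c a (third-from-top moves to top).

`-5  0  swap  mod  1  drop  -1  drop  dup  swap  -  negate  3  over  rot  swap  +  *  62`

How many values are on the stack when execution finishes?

-5      [-5]
0       [-5, 0]
swap    [0, -5]
mod     [0]
1       [0, 1]
drop    [0]
-1      [0, -1]
drop    [0]
dup     [0, 0]
swap    [0, 0]
-       [0]
negate  [0]
3       [0, 3]
over    [0, 3, 0]
rot     [3, 0, 0]
swap    [3, 0, 0]
+       [3, 0]
*       [0]
62      [0, 62]

2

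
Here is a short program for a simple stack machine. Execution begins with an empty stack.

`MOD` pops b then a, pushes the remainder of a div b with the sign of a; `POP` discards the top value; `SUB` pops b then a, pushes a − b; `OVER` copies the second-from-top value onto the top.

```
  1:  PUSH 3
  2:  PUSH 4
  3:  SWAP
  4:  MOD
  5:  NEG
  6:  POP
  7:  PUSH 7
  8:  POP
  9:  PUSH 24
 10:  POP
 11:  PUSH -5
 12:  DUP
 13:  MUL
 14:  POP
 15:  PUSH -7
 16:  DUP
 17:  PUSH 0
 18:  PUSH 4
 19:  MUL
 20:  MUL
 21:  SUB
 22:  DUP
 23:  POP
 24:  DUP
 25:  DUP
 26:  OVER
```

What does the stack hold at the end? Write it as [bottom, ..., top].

PUSH 3  → [3]
PUSH 4  → [3, 4]
SWAP    → [4, 3]
MOD     → [1]
NEG     → [-1]
POP     → []
PUSH 7  → [7]
POP     → []
PUSH 24 → [24]
POP     → []
PUSH -5 → [-5]
DUP     → [-5, -5]
MUL     → [25]
POP     → []
PUSH -7 → [-7]
DUP     → [-7, -7]
PUSH 0  → [-7, -7, 0]
PUSH 4  → [-7, -7, 0, 4]
MUL     → [-7, -7, 0]
MUL     → [-7, 0]
SUB     → [-7]
DUP     → [-7, -7]
POP     → [-7]
DUP     → [-7, -7]
DUP     → [-7, -7, -7]
OVER    → [-7, -7, -7, -7]

[-7, -7, -7, -7]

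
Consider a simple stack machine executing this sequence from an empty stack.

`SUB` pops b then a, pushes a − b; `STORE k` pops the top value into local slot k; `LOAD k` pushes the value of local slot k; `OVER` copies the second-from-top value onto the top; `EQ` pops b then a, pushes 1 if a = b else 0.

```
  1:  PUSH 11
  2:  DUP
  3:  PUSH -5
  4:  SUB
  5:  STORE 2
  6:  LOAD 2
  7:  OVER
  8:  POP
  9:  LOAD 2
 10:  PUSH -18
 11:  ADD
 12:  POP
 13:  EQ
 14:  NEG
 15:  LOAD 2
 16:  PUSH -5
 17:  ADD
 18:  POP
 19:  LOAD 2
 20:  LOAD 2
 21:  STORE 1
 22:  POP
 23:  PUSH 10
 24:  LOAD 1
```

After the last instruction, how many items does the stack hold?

3

PUSH 11  : [11]
DUP      : [11, 11]
PUSH -5  : [11, 11, -5]
SUB      : [11, 16]
STORE 2  : [11]
LOAD 2   : [11, 16]
OVER     : [11, 16, 11]
POP      : [11, 16]
LOAD 2   : [11, 16, 16]
PUSH -18 : [11, 16, 16, -18]
ADD      : [11, 16, -2]
POP      : [11, 16]
EQ       : [0]
NEG      : [0]
LOAD 2   : [0, 16]
PUSH -5  : [0, 16, -5]
ADD      : [0, 11]
POP      : [0]
LOAD 2   : [0, 16]
LOAD 2   : [0, 16, 16]
STORE 1  : [0, 16]
POP      : [0]
PUSH 10  : [0, 10]
LOAD 1   : [0, 10, 16]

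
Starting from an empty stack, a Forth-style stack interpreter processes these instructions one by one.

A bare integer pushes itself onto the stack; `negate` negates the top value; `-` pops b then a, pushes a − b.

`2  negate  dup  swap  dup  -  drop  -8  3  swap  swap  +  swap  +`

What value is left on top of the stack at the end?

2      → 2
negate → -2
dup    → -2 -2
swap   → -2 -2
dup    → -2 -2 -2
-      → -2 0
drop   → -2
-8     → -2 -8
3      → -2 -8 3
swap   → -2 3 -8
swap   → -2 -8 3
+      → -2 -5
swap   → -5 -2
+      → -7

-7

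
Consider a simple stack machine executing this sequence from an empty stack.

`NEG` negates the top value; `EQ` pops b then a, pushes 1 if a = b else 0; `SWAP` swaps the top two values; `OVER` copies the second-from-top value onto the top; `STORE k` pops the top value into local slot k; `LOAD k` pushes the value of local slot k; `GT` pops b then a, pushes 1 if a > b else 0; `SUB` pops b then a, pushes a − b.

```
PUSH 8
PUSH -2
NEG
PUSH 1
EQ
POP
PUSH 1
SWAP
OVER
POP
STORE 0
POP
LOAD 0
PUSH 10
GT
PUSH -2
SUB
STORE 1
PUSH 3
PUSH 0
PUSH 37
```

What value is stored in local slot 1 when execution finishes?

PUSH 8  → [8]
PUSH -2 → [8, -2]
NEG     → [8, 2]
PUSH 1  → [8, 2, 1]
EQ      → [8, 0]
POP     → [8]
PUSH 1  → [8, 1]
SWAP    → [1, 8]
OVER    → [1, 8, 1]
POP     → [1, 8]
STORE 0 → [1]
POP     → []
LOAD 0  → [8]
PUSH 10 → [8, 10]
GT      → [0]
PUSH -2 → [0, -2]
SUB     → [2]
STORE 1 → []
PUSH 3  → [3]
PUSH 0  → [3, 0]
PUSH 37 → [3, 0, 37]

2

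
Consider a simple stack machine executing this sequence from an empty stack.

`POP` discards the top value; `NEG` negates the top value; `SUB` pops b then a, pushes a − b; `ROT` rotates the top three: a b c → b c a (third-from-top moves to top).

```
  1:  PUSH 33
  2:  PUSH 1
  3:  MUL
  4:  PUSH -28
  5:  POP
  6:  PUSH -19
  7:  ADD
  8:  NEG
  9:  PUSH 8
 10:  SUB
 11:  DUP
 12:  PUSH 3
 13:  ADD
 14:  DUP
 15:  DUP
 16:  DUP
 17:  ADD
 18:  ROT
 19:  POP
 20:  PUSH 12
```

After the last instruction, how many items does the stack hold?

PUSH 33   [33]
PUSH 1    [33, 1]
MUL       [33]
PUSH -28  [33, -28]
POP       [33]
PUSH -19  [33, -19]
ADD       [14]
NEG       [-14]
PUSH 8    [-14, 8]
SUB       [-22]
DUP       [-22, -22]
PUSH 3    [-22, -22, 3]
ADD       [-22, -19]
DUP       [-22, -19, -19]
DUP       [-22, -19, -19, -19]
DUP       [-22, -19, -19, -19, -19]
ADD       [-22, -19, -19, -38]
ROT       [-22, -19, -38, -19]
POP       [-22, -19, -38]
PUSH 12   [-22, -19, -38, 12]

4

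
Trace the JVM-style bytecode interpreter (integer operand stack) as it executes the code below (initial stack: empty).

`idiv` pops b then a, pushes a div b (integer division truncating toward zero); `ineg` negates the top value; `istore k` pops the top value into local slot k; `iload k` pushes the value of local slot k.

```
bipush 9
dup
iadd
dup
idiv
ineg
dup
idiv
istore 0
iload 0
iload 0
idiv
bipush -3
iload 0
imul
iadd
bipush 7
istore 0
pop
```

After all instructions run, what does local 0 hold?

7

bipush 9  -> [9]
dup       -> [9, 9]
iadd      -> [18]
dup       -> [18, 18]
idiv      -> [1]
ineg      -> [-1]
dup       -> [-1, -1]
idiv      -> [1]
istore 0  -> []
iload 0   -> [1]
iload 0   -> [1, 1]
idiv      -> [1]
bipush -3 -> [1, -3]
iload 0   -> [1, -3, 1]
imul      -> [1, -3]
iadd      -> [-2]
bipush 7  -> [-2, 7]
istore 0  -> [-2]
pop       -> []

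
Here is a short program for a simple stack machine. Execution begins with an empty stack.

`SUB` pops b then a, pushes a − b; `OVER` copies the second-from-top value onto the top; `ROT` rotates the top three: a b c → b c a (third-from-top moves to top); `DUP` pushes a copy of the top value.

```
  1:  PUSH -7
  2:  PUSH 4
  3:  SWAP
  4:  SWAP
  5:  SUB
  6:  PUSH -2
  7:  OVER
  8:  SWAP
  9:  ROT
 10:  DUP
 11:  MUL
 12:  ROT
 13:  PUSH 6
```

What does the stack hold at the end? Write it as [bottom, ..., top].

PUSH -7 : -7
PUSH 4  : -7 4
SWAP    : 4 -7
SWAP    : -7 4
SUB     : -11
PUSH -2 : -11 -2
OVER    : -11 -2 -11
SWAP    : -11 -11 -2
ROT     : -11 -2 -11
DUP     : -11 -2 -11 -11
MUL     : -11 -2 121
ROT     : -2 121 -11
PUSH 6  : -2 121 -11 6

[-2, 121, -11, 6]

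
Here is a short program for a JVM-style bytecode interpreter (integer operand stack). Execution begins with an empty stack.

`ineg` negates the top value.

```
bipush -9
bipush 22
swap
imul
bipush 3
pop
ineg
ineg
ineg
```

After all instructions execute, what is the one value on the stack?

bipush -9 -> -9
bipush 22 -> -9 22
swap      -> 22 -9
imul      -> -198
bipush 3  -> -198 3
pop       -> -198
ineg      -> 198
ineg      -> -198
ineg      -> 198

198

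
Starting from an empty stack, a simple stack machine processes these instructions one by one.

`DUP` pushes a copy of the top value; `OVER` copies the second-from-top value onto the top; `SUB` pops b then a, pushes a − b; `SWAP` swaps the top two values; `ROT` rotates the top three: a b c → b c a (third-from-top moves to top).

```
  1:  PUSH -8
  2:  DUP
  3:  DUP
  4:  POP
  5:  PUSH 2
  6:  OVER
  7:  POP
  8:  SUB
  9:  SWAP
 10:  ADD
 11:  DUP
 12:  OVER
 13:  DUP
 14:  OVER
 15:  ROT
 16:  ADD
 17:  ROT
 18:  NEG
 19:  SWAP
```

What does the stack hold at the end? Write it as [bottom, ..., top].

PUSH -8  -8
DUP      -8 -8
DUP      -8 -8 -8
POP      -8 -8
PUSH 2   -8 -8 2
OVER     -8 -8 2 -8
POP      -8 -8 2
SUB      -8 -10
SWAP     -10 -8
ADD      -18
DUP      -18 -18
OVER     -18 -18 -18
DUP      -18 -18 -18 -18
OVER     -18 -18 -18 -18 -18
ROT      -18 -18 -18 -18 -18
ADD      -18 -18 -18 -36
ROT      -18 -18 -36 -18
NEG      -18 -18 -36 18
SWAP     -18 -18 18 -36

[-18, -18, 18, -36]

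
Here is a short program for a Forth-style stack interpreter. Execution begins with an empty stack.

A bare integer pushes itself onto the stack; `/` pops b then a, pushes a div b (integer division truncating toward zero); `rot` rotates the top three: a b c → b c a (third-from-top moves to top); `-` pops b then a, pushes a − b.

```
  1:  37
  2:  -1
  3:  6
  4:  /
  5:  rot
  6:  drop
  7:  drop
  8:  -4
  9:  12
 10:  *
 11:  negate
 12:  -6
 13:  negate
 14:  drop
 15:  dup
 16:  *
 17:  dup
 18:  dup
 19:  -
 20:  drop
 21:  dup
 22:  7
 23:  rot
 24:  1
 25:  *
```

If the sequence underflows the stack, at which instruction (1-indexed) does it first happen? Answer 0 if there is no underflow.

37 : 37
-1 : 37 -1
6  : 37 -1 6
/  : 37 0
rot  — needs 3 operands, stack has 2 → underflow

5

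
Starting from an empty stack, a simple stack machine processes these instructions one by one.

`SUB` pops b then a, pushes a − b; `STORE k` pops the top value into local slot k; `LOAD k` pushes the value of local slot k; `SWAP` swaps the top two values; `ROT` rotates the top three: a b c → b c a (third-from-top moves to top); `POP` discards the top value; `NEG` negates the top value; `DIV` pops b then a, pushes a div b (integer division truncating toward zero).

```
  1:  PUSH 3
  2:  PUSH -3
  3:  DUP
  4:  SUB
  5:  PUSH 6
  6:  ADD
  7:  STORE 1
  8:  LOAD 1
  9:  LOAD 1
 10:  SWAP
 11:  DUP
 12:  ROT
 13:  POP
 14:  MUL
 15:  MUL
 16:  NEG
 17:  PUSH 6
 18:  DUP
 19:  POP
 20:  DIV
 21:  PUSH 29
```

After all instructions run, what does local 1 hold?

PUSH 3  : [3]
PUSH -3 : [3, -3]
DUP     : [3, -3, -3]
SUB     : [3, 0]
PUSH 6  : [3, 0, 6]
ADD     : [3, 6]
STORE 1 : [3]
LOAD 1  : [3, 6]
LOAD 1  : [3, 6, 6]
SWAP    : [3, 6, 6]
DUP     : [3, 6, 6, 6]
ROT     : [3, 6, 6, 6]
POP     : [3, 6, 6]
MUL     : [3, 36]
MUL     : [108]
NEG     : [-108]
PUSH 6  : [-108, 6]
DUP     : [-108, 6, 6]
POP     : [-108, 6]
DIV     : [-18]
PUSH 29 : [-18, 29]

6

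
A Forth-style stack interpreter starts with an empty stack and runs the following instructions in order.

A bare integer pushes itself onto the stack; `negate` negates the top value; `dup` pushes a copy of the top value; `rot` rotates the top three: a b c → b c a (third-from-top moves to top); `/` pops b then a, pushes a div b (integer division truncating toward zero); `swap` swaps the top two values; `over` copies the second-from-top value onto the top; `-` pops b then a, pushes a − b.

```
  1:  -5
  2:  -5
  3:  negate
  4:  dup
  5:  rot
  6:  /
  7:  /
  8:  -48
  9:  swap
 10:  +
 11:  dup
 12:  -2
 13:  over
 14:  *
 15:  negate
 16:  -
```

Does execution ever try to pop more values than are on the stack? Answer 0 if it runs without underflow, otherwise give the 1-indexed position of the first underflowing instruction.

0

-5     -> -5
-5     -> -5 -5
negate -> -5 5
dup    -> -5 5 5
rot    -> 5 5 -5
/      -> 5 -1
/      -> -5
-48    -> -5 -48
swap   -> -48 -5
+      -> -53
dup    -> -53 -53
-2     -> -53 -53 -2
over   -> -53 -53 -2 -53
*      -> -53 -53 106
negate -> -53 -53 -106
-      -> -53 53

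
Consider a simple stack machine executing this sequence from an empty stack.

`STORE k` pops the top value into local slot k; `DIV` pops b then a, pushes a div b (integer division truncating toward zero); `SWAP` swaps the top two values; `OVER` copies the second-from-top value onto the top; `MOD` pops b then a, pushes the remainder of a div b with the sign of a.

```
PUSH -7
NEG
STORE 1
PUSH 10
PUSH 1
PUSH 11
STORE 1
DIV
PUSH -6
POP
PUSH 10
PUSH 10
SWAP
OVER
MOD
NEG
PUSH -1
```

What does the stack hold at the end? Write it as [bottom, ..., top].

[10, 10, 0, -1]

PUSH -7 : [-7]
NEG     : [7]
STORE 1 : []
PUSH 10 : [10]
PUSH 1  : [10, 1]
PUSH 11 : [10, 1, 11]
STORE 1 : [10, 1]
DIV     : [10]
PUSH -6 : [10, -6]
POP     : [10]
PUSH 10 : [10, 10]
PUSH 10 : [10, 10, 10]
SWAP    : [10, 10, 10]
OVER    : [10, 10, 10, 10]
MOD     : [10, 10, 0]
NEG     : [10, 10, 0]
PUSH -1 : [10, 10, 0, -1]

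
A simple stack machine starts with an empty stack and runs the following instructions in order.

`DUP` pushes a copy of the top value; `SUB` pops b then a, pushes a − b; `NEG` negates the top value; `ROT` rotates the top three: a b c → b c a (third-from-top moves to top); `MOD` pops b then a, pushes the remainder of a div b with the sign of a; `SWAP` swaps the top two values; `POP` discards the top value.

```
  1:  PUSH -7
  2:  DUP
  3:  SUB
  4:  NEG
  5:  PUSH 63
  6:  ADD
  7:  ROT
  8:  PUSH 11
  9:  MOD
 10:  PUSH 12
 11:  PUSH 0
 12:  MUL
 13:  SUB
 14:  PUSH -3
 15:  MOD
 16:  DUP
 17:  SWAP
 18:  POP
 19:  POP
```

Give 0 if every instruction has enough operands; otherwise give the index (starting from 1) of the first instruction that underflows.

7

PUSH -7 -> [-7]
DUP     -> [-7, -7]
SUB     -> [0]
NEG     -> [0]
PUSH 63 -> [0, 63]
ADD     -> [63]
ROT  — needs 3 operands, stack has 1 → underflow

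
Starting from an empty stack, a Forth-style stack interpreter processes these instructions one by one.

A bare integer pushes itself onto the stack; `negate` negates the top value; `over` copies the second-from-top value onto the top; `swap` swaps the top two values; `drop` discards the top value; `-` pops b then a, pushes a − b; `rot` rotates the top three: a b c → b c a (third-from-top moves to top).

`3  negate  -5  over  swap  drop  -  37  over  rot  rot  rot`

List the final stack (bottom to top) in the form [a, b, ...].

3      : 3
negate : -3
-5     : -3 -5
over   : -3 -5 -3
swap   : -3 -3 -5
drop   : -3 -3
-      : 0
37     : 0 37
over   : 0 37 0
rot    : 37 0 0
rot    : 0 0 37
rot    : 0 37 0

[0, 37, 0]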